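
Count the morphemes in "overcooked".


Word: "overcooked"
Morphemes: over- + cook + -ed
Each morpheme carries meaning
= 3 morphemes


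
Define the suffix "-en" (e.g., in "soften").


Suffix: -en
Example: soften = soft + -en
Meaning = to make / become


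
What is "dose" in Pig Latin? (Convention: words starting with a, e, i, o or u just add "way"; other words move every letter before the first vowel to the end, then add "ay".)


Word: "dose"
Starts with consonant(s) → move to end, add 'ay'
Consonant cluster: "d"
Pig Latin = "oseday"


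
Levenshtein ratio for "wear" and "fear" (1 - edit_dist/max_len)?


Word 1: "wear" (length 4)
Word 2: "fear" (length 4)
One optimal edit sequence:
  1. substitute 'w' -> 'f'  (+1)
  2. keep 'e'
  3. keep 'a'
  4. keep 'r'
Edit distance = 1
Max length = max(4, 4) = 4
Similarity = 1 - 1/4
= 0.7500


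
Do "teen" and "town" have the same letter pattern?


Pattern of "teen": [0, 1, 1, 2]
Pattern of "town": [0, 1, 2, 3]
Patterns do not match
Same pattern = No


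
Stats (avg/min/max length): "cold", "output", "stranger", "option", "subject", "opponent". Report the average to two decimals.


Lengths: "cold"=4, "output"=6, "stranger"=8, "option"=6, "subject"=7, "opponent"=8
Sum = 39, Count = 6
Average = 39/6 = 6.50
= avg=6.50, min=4, max=8


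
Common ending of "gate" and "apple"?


Word 1: "gate"
Word 2: "apple"
Comparing from end:
  Pos -1: 'e' == 'e'
  Pos -2: 't' != 'l' (stop)
LCS = "e" (length 1)


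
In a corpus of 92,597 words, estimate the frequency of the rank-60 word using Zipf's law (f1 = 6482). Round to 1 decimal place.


Zipf's law: f(r) = f(1) / r
f(1) = 6482
f(60) = 6482 / 60
= 108.0 occurrences


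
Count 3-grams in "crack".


Word: "crack" (length 5)
Number of 3-grams = length - 3 + 1 = 5 - 3 + 1
= 3


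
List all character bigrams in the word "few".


Word: "few" (length 3)
Number of bigrams = 3 - 2 + 1 = 2
  Position 0: "fe"
  Position 1: "ew"
Bigrams = "fe", "ew"


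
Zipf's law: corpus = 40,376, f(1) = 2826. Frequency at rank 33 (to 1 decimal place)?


Zipf's law: f(r) = f(1) / r
f(1) = 2826
f(33) = 2826 / 33
= 85.6 occurrences


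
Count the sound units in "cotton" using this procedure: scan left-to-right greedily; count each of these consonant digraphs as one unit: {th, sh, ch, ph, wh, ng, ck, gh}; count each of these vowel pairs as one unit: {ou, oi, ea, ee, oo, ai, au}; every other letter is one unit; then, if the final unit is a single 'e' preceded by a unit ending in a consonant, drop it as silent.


Word: "cotton" (6 letters)
Left-to-right scan:
  [1] 'c' (letter)
  [2] 'o' (letter)
  [3] 't' (letter)
  [4] 't' (letter)
  [5] 'o' (letter)
  [6] 'n' (letter)
Units from scan: 6
Sound units = 6 units


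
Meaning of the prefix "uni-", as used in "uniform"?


Prefix: uni-
Example: uniform = uni- + form
Meaning = one


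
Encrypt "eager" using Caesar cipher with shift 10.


Word: "eager"
Shift: 10
Each letter → (letter + shift) mod 26:
  'e' (4) + 10 = 14 → 'o'
  'a' (0) + 10 = 10 → 'k'
  'g' (6) + 10 = 16 → 'q'
  'e' (4) + 10 = 14 → 'o'
  'r' (17) + 10 = 1 → 'b'
Result = "okqob"


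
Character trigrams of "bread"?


Word: "bread" (length 5)
Number of trigrams = 5 - 3 + 1 = 3
  Position 0: "bre"
  Position 1: "rea"
  Position 2: "ead"
Trigrams = "bre", "rea", "ead"


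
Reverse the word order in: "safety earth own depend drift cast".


Original: "safety earth own depend drift cast"
Words (1..n): safety | earth | own | depend | drift | cast
Reversed (n..1): cast | drift | depend | own | earth | safety
Result = "cast drift depend own earth safety"


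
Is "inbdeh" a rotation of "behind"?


Word: "behind", Candidate: "inbdeh"
Method: check if candidate is substring of word+word
"behindbehind" contains "inbdeh"? No
Is rotation = No


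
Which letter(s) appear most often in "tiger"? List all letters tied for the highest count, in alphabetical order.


Word: "tiger"
Letter counts:
  'e': 1
  'g': 1
  'i': 1
  'r': 1
  't': 1
Maximum count = 1
Most frequent = 'e', 'g', 'i', 'r', 't' (1 time each)


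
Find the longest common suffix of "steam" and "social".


Word 1: "steam"
Word 2: "social"
Comparing from end:
  Pos -1: 'm' != 'l' (stop)
LCS = "" (length 0)


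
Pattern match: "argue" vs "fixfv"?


Pattern of "argue": [0, 1, 2, 3, 4]
Pattern of "fixfv": [0, 1, 2, 0, 3]
Patterns do not match
Same pattern = No


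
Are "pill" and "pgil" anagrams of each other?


Word 1: "pill" → sorted: illp
Word 2: "pgil" → sorted: gilp
Same letters? illp != gilp
Anagram = No


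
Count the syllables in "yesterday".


Word: "yesterday"
Syllable breakdown: yes | ter | day
Counting: 3 parts
= 3 syllables


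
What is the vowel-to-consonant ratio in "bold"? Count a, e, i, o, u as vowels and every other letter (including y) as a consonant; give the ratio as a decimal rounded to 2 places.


Word: "bold"
Vowels (a,e,i,o,u): 1
Consonants: 3
Ratio = 1/3
= 0.33


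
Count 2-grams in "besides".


Word: "besides" (length 7)
Number of 2-grams = length - 2 + 1 = 7 - 2 + 1
= 6


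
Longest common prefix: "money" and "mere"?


Word 1: "money"
Word 2: "mere"
Comparing from start:
  Pos 0: 'm' == 'm'
  Pos 1: 'o' != 'e' (stop)
LCP = "m" (length 1)


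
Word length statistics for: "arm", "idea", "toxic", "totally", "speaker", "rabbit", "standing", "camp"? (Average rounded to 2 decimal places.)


Lengths: "arm"=3, "idea"=4, "toxic"=5, "totally"=7, "speaker"=7, "rabbit"=6, "standing"=8, "camp"=4
Sum = 44, Count = 8
Average = 44/8 = 5.50
= avg=5.50, min=3, max=8


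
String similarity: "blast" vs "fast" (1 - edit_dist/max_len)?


Word 1: "blast" (length 5)
Word 2: "fast" (length 4)
One optimal edit sequence:
  1. delete 'b'  (+1)
  2. substitute 'l' -> 'f'  (+1)
  3. keep 'a'
  4. keep 's'
  5. keep 't'
Edit distance = 2
Max length = max(5, 4) = 5
Similarity = 1 - 2/5
= 0.6000


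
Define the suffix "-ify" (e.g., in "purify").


Suffix: -ify
As in: purify -> pure + -ify, with a spelling change
Meaning = to make


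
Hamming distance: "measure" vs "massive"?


Comparing character by character (same length = 7):
  Pos 0: 'm' vs 'm' =
  Pos 1: 'e' vs 'a' !=
  Pos 2: 'a' vs 's' !=
  Pos 3: 's' vs 's' =
  Pos 4: 'u' vs 'i' !=
  Pos 5: 'r' vs 'v' !=
  Pos 6: 'e' vs 'e' =
Hamming distance = 4


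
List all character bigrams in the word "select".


Word: "select" (length 6)
Number of bigrams = 6 - 2 + 1 = 5
  Position 0: "se"
  Position 1: "el"
  Position 2: "le"
  Position 3: "ec"
  Position 4: "ct"
Bigrams = "se", "el", "le", "ec", "ct"


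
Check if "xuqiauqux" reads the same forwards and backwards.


Word: "xuqiauqux"
Reversed: "xuquaiqux"
Forward == Backward? xuqiauqux != xuquaiqux
Palindrome = No


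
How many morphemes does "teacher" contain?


Word: "teacher"
Morphemes: teach / -er
Each morpheme carries meaning
= 2 morphemes


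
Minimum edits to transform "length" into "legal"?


Word 1: "length" (length 6)
Word 2: "legal" (length 5)
One optimal edit sequence (insert/delete/substitute each cost 1):
  1. keep 'l'
  2. keep 'e'
  3. delete 'n'  (+1)
  4. keep 'g'
  5. substitute 't' -> 'a'  (+1)
  6. substitute 'h' -> 'l'  (+1)
Total edit operations: 3
Edit distance = 3


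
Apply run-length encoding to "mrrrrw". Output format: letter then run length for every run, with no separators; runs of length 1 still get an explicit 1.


String: "mrrrrw"
Scanning for consecutive runs:
  'm' x 1
  'r' x 4
  'w' x 1
RLE = "m1r4w1"


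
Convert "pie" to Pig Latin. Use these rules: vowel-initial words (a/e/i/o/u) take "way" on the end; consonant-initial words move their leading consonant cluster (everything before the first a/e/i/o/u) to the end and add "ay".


Word: "pie"
Starts with consonant(s) → move to end, add 'ay'
Consonant cluster: "p"
Pig Latin = "iepay"


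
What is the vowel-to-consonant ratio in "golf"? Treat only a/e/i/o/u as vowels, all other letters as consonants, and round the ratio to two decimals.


Word: "golf"
Vowels (a,e,i,o,u): 1
Consonants: 3
Ratio = 1/3
= 0.33


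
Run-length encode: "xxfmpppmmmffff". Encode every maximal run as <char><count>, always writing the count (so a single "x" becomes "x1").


String: "xxfmpppmmmffff"
Scanning for consecutive runs:
  'x' x 2
  'f' x 1
  'm' x 1
  'p' x 3
  'm' x 3
  'f' x 4
RLE = "x2f1m1p3m3f4"


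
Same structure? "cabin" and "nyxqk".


Pattern of "cabin": [0, 1, 2, 3, 4]
Pattern of "nyxqk": [0, 1, 2, 3, 4]
Patterns match
Same pattern = Yes


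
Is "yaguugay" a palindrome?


Word: "yaguugay"
Reversed: "yaguugay"
Forward == Backward? yaguugay == yaguugay
Palindrome = Yes


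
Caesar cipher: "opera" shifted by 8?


Word: "opera"
Shift: 8
Each letter → (letter + shift) mod 26:
  'o' (14) + 8 = 22 → 'w'
  'p' (15) + 8 = 23 → 'x'
  'e' (4) + 8 = 12 → 'm'
  'r' (17) + 8 = 25 → 'z'
  'a' (0) + 8 = 8 → 'i'
Result = "wxmzi"


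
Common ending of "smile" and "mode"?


Word 1: "smile"
Word 2: "mode"
Comparing from end:
  Pos -1: 'e' == 'e'
  Pos -2: 'l' != 'd' (stop)
LCS = "e" (length 1)


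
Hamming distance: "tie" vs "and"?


Comparing character by character (same length = 3):
  Pos 0: 't' vs 'a' !=
  Pos 1: 'i' vs 'n' !=
  Pos 2: 'e' vs 'd' !=
Hamming distance = 3


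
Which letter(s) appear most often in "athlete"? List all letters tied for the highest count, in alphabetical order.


Word: "athlete"
Letter counts:
  'a': 1
  'e': 2
  'h': 1
  'l': 1
  't': 2
Maximum count = 2
Most frequent = 'e', 't' (2 times each)


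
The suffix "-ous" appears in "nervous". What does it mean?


Suffix: -ous
Example: nervous = nerve + -ous, with a spelling change
Meaning = having quality of


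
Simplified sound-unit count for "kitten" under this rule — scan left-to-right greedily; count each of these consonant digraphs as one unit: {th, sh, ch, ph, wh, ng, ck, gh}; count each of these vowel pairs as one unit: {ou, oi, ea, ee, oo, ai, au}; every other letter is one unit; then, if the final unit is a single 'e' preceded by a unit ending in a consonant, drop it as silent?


Word: "kitten" (6 letters)
Left-to-right scan:
  (1) 'k' (letter)
  (2) 'i' (letter)
  (3) 't' (letter)
  (4) 't' (letter)
  (5) 'e' (letter)
  (6) 'n' (letter)
Units from scan: 6
Sound units = 6 units


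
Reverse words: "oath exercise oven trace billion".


Original: "oath exercise oven trace billion"
Words (1..n): oath | exercise | oven | trace | billion
Reversed (n..1): billion | trace | oven | exercise | oath
Result = "billion trace oven exercise oath"


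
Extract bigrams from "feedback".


Word: "feedback" (length 8)
Number of bigrams = 8 - 2 + 1 = 7
  Position 0: "fe"
  Position 1: "ee"
  Position 2: "ed"
  Position 3: "db"
  Position 4: "ba"
  Position 5: "ac"
  Position 6: "ck"
Bigrams = "fe", "ee", "ed", "db", "ba", "ac", "ck"


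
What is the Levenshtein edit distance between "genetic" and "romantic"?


Word 1: "genetic" (length 7)
Word 2: "romantic" (length 8)
One optimal edit sequence (insert/delete/substitute each cost 1):
  1. insert 'r'  (+1)
  2. substitute 'g' -> 'o'  (+1)
  3. substitute 'e' -> 'm'  (+1)
  4. substitute 'n' -> 'a'  (+1)
  5. substitute 'e' -> 'n'  (+1)
  6. keep 't'
  7. keep 'i'
  8. keep 'c'
Total edit operations: 5
Edit distance = 5


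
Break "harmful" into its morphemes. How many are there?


Word: "harmful"
Morphemes: harm + -ful
Each morpheme carries meaning
= 2 morphemes


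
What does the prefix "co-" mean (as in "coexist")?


Prefix: co-
Example: coexist (co- + exist)
Meaning = together


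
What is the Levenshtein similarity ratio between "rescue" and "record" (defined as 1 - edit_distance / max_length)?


Word 1: "rescue" (length 6)
Word 2: "record" (length 6)
One optimal edit sequence:
  1. keep 'r'
  2. keep 'e'
  3. substitute 's' -> 'c'  (+1)
  4. substitute 'c' -> 'o'  (+1)
  5. substitute 'u' -> 'r'  (+1)
  6. substitute 'e' -> 'd'  (+1)
Edit distance = 4
Max length = max(6, 6) = 6
Similarity = 1 - 4/6
= 0.3333


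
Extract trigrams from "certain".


Word: "certain" (length 7)
Number of trigrams = 7 - 3 + 1 = 5
  Position 0: "cer"
  Position 1: "ert"
  Position 2: "rta"
  Position 3: "tai"
  Position 4: "ain"
Trigrams = "cer", "ert", "rta", "tai", "ain"


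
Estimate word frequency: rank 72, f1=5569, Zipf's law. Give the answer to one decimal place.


Zipf's law: f(r) = f(1) / r
f(1) = 5569
f(72) = 5569 / 72
= 77.3 occurrences


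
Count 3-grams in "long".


Word: "long" (length 4)
Number of 3-grams = length - 3 + 1 = 4 - 3 + 1
= 2


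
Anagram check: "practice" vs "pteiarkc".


Word 1: "practice" → sorted: acceiprt
Word 2: "pteiarkc" → sorted: aceikprt
Same letters? acceiprt != aceikprt
Anagram = No


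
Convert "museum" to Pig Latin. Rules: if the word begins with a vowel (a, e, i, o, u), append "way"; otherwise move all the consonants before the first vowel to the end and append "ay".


Word: "museum"
Starts with consonant(s) → move to end, add 'ay'
Consonant cluster: "m"
Pig Latin = "useummay"


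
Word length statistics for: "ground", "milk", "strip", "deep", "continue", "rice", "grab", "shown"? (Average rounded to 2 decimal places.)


Lengths: "ground"=6, "milk"=4, "strip"=5, "deep"=4, "continue"=8, "rice"=4, "grab"=4, "shown"=5
Sum = 40, Count = 8
Average = 40/8 = 5.00
= avg=5.00, min=4, max=8


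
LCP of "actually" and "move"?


Word 1: "actually"
Word 2: "move"
Comparing from start:
  Pos 0: 'a' != 'm' (stop)
LCP = "" (length 0)


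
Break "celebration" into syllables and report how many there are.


Word: "celebration"
Syllable breakdown: cel · e · bra · tion
Counting: 4 parts
= 4 syllables


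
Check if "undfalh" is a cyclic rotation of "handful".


Word: "handful", Candidate: "undfalh"
Method: check if candidate is substring of word+word
"handfulhandful" contains "undfalh"? No
Is rotation = No


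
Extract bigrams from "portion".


Word: "portion" (length 7)
Number of bigrams = 7 - 2 + 1 = 6
  Position 0: "po"
  Position 1: "or"
  Position 2: "rt"
  Position 3: "ti"
  Position 4: "io"
  Position 5: "on"
Bigrams = "po", "or", "rt", "ti", "io", "on"


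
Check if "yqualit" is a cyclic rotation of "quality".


Word: "quality", Candidate: "yqualit"
Method: check if candidate is substring of word+word
"qualityquality" contains "yqualit"? Yes
Is rotation = Yes


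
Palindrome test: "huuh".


Word: "huuh"
Reversed: "huuh"
Forward == Backward? huuh == huuh
Palindrome = Yes


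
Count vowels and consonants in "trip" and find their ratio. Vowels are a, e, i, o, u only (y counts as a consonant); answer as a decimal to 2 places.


Word: "trip"
Vowels (a,e,i,o,u): 1
Consonants: 3
Ratio = 1/3
= 0.33


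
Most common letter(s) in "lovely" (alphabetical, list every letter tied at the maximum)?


Word: "lovely"
Letter counts:
  'e': 1
  'l': 2
  'o': 1
  'v': 1
  'y': 1
Maximum count = 2
Most frequent = 'l' (2 times each)


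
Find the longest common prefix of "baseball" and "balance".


Word 1: "baseball"
Word 2: "balance"
Comparing from start:
  Pos 0: 'b' == 'b'
  Pos 1: 'a' == 'a'
  Pos 2: 's' != 'l' (stop)
LCP = "ba" (length 2)


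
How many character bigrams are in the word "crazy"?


Word: "crazy" (length 5)
Number of 2-grams = length - 2 + 1 = 5 - 2 + 1
= 4


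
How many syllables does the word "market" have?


Word: "market"
Syllable breakdown: mar · ket
Counting: 2 parts
= 2 syllables


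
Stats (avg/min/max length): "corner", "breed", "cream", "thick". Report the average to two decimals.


Lengths: "corner"=6, "breed"=5, "cream"=5, "thick"=5
Sum = 21, Count = 4
Average = 21/4 = 5.25
= avg=5.25, min=5, max=6


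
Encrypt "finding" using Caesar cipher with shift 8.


Word: "finding"
Shift: 8
Each letter → (letter + shift) mod 26:
  'f' (5) + 8 = 13 → 'n'
  'i' (8) + 8 = 16 → 'q'
  'n' (13) + 8 = 21 → 'v'
  'd' (3) + 8 = 11 → 'l'
  'i' (8) + 8 = 16 → 'q'
  'n' (13) + 8 = 21 → 'v'
  'g' (6) + 8 = 14 → 'o'
Result = "nqvlqvo"


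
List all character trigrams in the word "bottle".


Word: "bottle" (length 6)
Number of trigrams = 6 - 3 + 1 = 4
  Position 0: "bot"
  Position 1: "ott"
  Position 2: "ttl"
  Position 3: "tle"
Trigrams = "bot", "ott", "ttl", "tle"


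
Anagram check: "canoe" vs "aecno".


Word 1: "canoe" → sorted: aceno
Word 2: "aecno" → sorted: aceno
Same letters? aceno == aceno
Anagram = Yes


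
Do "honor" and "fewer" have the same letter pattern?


Pattern of "honor": [0, 1, 2, 1, 3]
Pattern of "fewer": [0, 1, 2, 1, 3]
Patterns match
Same pattern = Yes


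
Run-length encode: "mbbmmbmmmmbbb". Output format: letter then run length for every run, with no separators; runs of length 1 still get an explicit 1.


String: "mbbmmbmmmmbbb"
Scanning for consecutive runs:
  'm' x 1
  'b' x 2
  'm' x 2
  'b' x 1
  'm' x 4
  'b' x 3
RLE = "m1b2m2b1m4b3"


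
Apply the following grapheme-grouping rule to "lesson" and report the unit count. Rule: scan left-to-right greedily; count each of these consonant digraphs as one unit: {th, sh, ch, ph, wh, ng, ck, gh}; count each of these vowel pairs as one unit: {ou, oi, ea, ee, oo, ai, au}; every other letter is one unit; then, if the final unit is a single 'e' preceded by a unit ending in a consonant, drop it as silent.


Word: "lesson" (6 letters)
Left-to-right scan:
  1. 'l' (letter)
  2. 'e' (letter)
  3. 's' (letter)
  4. 's' (letter)
  5. 'o' (letter)
  6. 'n' (letter)
Units from scan: 6
Sound units = 6 units


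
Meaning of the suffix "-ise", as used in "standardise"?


Suffix: -ise
As in: standardise -> standard + -ise
Meaning = to make


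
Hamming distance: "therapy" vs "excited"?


Comparing character by character (same length = 7):
  Pos 0: 't' vs 'e' !=
  Pos 1: 'h' vs 'x' !=
  Pos 2: 'e' vs 'c' !=
  Pos 3: 'r' vs 'i' !=
  Pos 4: 'a' vs 't' !=
  Pos 5: 'p' vs 'e' !=
  Pos 6: 'y' vs 'd' !=
Hamming distance = 7


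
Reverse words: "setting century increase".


Original: "setting century increase"
Words (1..n): setting | century | increase
Reversed (n..1): increase | century | setting
Result = "increase century setting"


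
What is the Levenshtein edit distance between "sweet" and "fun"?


Word 1: "sweet" (length 5)
Word 2: "fun" (length 3)
One optimal edit sequence (insert/delete/substitute each cost 1):
  1. delete 's'  (+1)
  2. delete 'w'  (+1)
  3. substitute 'e' -> 'f'  (+1)
  4. substitute 'e' -> 'u'  (+1)
  5. substitute 't' -> 'n'  (+1)
Total edit operations: 5
Edit distance = 5


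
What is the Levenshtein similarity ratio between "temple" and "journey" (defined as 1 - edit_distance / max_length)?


Word 1: "temple" (length 6)
Word 2: "journey" (length 7)
One optimal edit sequence:
  1. substitute 't' -> 'j'  (+1)
  2. substitute 'e' -> 'o'  (+1)
  3. substitute 'm' -> 'u'  (+1)
  4. substitute 'p' -> 'r'  (+1)
  5. substitute 'l' -> 'n'  (+1)
  6. keep 'e'
  7. insert 'y'  (+1)
Edit distance = 6
Max length = max(6, 7) = 7
Similarity = 1 - 6/7
= 0.1429


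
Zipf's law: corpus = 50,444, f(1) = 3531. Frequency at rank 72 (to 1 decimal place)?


Zipf's law: f(r) = f(1) / r
f(1) = 3531
f(72) = 3531 / 72
= 49.0 occurrences


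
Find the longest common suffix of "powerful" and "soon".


Word 1: "powerful"
Word 2: "soon"
Comparing from end:
  Pos -1: 'l' != 'n' (stop)
LCS = "" (length 0)


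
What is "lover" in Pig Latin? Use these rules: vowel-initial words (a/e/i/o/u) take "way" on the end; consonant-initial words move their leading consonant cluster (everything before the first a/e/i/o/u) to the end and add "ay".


Word: "lover"
Starts with consonant(s) → move to end, add 'ay'
Consonant cluster: "l"
Pig Latin = "overlay"


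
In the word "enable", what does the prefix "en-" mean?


Prefix: en-
As in: enable -> en- + able
Meaning = cause to / put into


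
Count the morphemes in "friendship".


Word: "friendship"
Morphemes: friend | -ship
Each morpheme carries meaning
= 2 morphemes


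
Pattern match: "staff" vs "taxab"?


Pattern of "staff": [0, 1, 2, 3, 3]
Pattern of "taxab": [0, 1, 2, 1, 3]
Patterns do not match
Same pattern = No


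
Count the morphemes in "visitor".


Word: "visitor"
Morphemes: visit + -or
Each morpheme carries meaning
= 2 morphemes


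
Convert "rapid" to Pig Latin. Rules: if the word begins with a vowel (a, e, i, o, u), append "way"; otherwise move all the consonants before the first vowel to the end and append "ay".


Word: "rapid"
Starts with consonant(s) → move to end, add 'ay'
Consonant cluster: "r"
Pig Latin = "apidray"


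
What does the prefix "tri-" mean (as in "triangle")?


Prefix: tri-
Example: triangle = tri- + angle
Meaning = three


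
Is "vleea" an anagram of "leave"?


Word 1: "leave" → sorted: aeelv
Word 2: "vleea" → sorted: aeelv
Same letters? aeelv == aeelv
Anagram = Yes


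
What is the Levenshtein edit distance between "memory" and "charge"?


Word 1: "memory" (length 6)
Word 2: "charge" (length 6)
One optimal edit sequence (insert/delete/substitute each cost 1):
  1. substitute 'm' -> 'c'  (+1)
  2. substitute 'e' -> 'h'  (+1)
  3. substitute 'm' -> 'a'  (+1)
  4. substitute 'o' -> 'r'  (+1)
  5. substitute 'r' -> 'g'  (+1)
  6. substitute 'y' -> 'e'  (+1)
Total edit operations: 6
Edit distance = 6


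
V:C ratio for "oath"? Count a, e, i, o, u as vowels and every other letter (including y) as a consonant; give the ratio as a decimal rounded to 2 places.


Word: "oath"
Vowels (a,e,i,o,u): 2
Consonants: 2
Ratio = 2/2
= 1.00


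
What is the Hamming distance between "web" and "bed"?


Comparing character by character (same length = 3):
  Pos 0: 'w' vs 'b' !=
  Pos 1: 'e' vs 'e' =
  Pos 2: 'b' vs 'd' !=
Hamming distance = 2


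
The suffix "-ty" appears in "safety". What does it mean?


Suffix: -ty
As in: safety -> safe + -ty
Meaning = quality of


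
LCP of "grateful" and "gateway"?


Word 1: "grateful"
Word 2: "gateway"
Comparing from start:
  Pos 0: 'g' == 'g'
  Pos 1: 'r' != 'a' (stop)
LCP = "g" (length 1)


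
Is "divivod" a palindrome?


Word: "divivod"
Reversed: "dovivid"
Forward == Backward? divivod != dovivid
Palindrome = No


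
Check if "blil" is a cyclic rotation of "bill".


Word: "bill", Candidate: "blil"
Method: check if candidate is substring of word+word
"billbill" contains "blil"? No
Is rotation = No


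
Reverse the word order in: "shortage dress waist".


Original: "shortage dress waist"
Words (1..n): shortage | dress | waist
Reversed (n..1): waist | dress | shortage
Result = "waist dress shortage"


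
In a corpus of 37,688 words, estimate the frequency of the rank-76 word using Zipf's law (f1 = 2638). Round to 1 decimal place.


Zipf's law: f(r) = f(1) / r
f(1) = 2638
f(76) = 2638 / 76
= 34.7 occurrences


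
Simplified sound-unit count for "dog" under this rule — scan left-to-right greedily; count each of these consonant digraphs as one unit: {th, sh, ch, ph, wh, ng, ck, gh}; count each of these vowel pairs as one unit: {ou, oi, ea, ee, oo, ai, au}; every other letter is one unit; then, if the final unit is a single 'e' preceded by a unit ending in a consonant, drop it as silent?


Word: "dog" (3 letters)
Left-to-right scan:
  [1] 'd' (letter)
  [2] 'o' (letter)
  [3] 'g' (letter)
Units from scan: 3
Sound units = 3 units


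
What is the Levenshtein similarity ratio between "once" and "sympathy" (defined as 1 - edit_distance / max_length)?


Word 1: "once" (length 4)
Word 2: "sympathy" (length 8)
One optimal edit sequence:
  1. insert 's'  (+1)
  2. insert 'y'  (+1)
  3. insert 'm'  (+1)
  4. insert 'p'  (+1)
  5. substitute 'o' -> 'a'  (+1)
  6. substitute 'n' -> 't'  (+1)
  7. substitute 'c' -> 'h'  (+1)
  8. substitute 'e' -> 'y'  (+1)
Edit distance = 8
Max length = max(4, 8) = 8
Similarity = 1 - 8/8
= 0.0000


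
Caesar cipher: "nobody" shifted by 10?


Word: "nobody"
Shift: 10
Each letter → (letter + shift) mod 26:
  'n' (13) + 10 = 23 → 'x'
  'o' (14) + 10 = 24 → 'y'
  'b' (1) + 10 = 11 → 'l'
  'o' (14) + 10 = 24 → 'y'
  'd' (3) + 10 = 13 → 'n'
  'y' (24) + 10 = 8 → 'i'
Result = "xylyni"


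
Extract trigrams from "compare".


Word: "compare" (length 7)
Number of trigrams = 7 - 3 + 1 = 5
  Position 0: "com"
  Position 1: "omp"
  Position 2: "mpa"
  Position 3: "par"
  Position 4: "are"
Trigrams = "com", "omp", "mpa", "par", "are"


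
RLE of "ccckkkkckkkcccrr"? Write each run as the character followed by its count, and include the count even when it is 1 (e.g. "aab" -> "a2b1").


String: "ccckkkkckkkcccrr"
Scanning for consecutive runs:
  'c' x 3
  'k' x 4
  'c' x 1
  'k' x 3
  'c' x 3
  'r' x 2
RLE = "c3k4c1k3c3r2"


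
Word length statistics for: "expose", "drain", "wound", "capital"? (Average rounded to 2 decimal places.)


Lengths: "expose"=6, "drain"=5, "wound"=5, "capital"=7
Sum = 23, Count = 4
Average = 23/4 = 5.75
= avg=5.75, min=5, max=7


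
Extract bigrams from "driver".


Word: "driver" (length 6)
Number of bigrams = 6 - 2 + 1 = 5
  Position 0: "dr"
  Position 1: "ri"
  Position 2: "iv"
  Position 3: "ve"
  Position 4: "er"
Bigrams = "dr", "ri", "iv", "ve", "er"


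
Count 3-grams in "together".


Word: "together" (length 8)
Number of 3-grams = length - 3 + 1 = 8 - 3 + 1
= 6


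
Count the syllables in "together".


Word: "together"
Syllable breakdown: to | geth | er
Counting: 3 parts
= 3 syllables


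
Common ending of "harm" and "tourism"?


Word 1: "harm"
Word 2: "tourism"
Comparing from end:
  Pos -1: 'm' == 'm'
  Pos -2: 'r' != 's' (stop)
LCS = "m" (length 1)


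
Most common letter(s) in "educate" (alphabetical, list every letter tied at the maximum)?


Word: "educate"
Letter counts:
  'a': 1
  'c': 1
  'd': 1
  'e': 2
  't': 1
  'u': 1
Maximum count = 2
Most frequent = 'e' (2 times each)


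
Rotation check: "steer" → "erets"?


Word: "steer", Candidate: "erets"
Method: check if candidate is substring of word+word
"steersteer" contains "erets"? No
Is rotation = No


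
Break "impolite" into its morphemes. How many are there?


Word: "impolite"
Morphemes: im- / polite
Each morpheme carries meaning
= 2 morphemes


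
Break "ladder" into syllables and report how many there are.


Word: "ladder"
Syllable breakdown: lad · der
Counting: 2 parts
= 2 syllables


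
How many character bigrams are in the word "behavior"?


Word: "behavior" (length 8)
Number of 2-grams = length - 2 + 1 = 8 - 2 + 1
= 7


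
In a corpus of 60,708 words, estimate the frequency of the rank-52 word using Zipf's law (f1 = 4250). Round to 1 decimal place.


Zipf's law: f(r) = f(1) / r
f(1) = 4250
f(52) = 4250 / 52
= 81.7 occurrences


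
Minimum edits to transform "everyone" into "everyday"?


Word 1: "everyone" (length 8)
Word 2: "everyday" (length 8)
One optimal edit sequence (insert/delete/substitute each cost 1):
  1. keep 'e'
  2. keep 'v'
  3. keep 'e'
  4. keep 'r'
  5. keep 'y'
  6. substitute 'o' -> 'd'  (+1)
  7. substitute 'n' -> 'a'  (+1)
  8. substitute 'e' -> 'y'  (+1)
Total edit operations: 3
Edit distance = 3


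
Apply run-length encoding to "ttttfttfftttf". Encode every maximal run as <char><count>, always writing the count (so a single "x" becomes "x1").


String: "ttttfttfftttf"
Scanning for consecutive runs:
  't' x 4
  'f' x 1
  't' x 2
  'f' x 2
  't' x 3
  'f' x 1
RLE = "t4f1t2f2t3f1"


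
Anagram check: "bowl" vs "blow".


Word 1: "bowl" → sorted: blow
Word 2: "blow" → sorted: blow
Same letters? blow == blow
Anagram = Yes


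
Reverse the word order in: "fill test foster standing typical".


Original: "fill test foster standing typical"
Words (1..n): fill | test | foster | standing | typical
Reversed (n..1): typical | standing | foster | test | fill
Result = "typical standing foster test fill"


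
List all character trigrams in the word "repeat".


Word: "repeat" (length 6)
Number of trigrams = 6 - 3 + 1 = 4
  Position 0: "rep"
  Position 1: "epe"
  Position 2: "pea"
  Position 3: "eat"
Trigrams = "rep", "epe", "pea", "eat"


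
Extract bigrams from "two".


Word: "two" (length 3)
Number of bigrams = 3 - 2 + 1 = 2
  Position 0: "tw"
  Position 1: "wo"
Bigrams = "tw", "wo"


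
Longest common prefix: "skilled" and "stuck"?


Word 1: "skilled"
Word 2: "stuck"
Comparing from start:
  Pos 0: 's' == 's'
  Pos 1: 'k' != 't' (stop)
LCP = "s" (length 1)


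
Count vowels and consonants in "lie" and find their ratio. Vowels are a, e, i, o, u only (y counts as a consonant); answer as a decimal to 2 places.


Word: "lie"
Vowels (a,e,i,o,u): 2
Consonants: 1
Ratio = 2/1
= 2.00


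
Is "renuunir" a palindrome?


Word: "renuunir"
Reversed: "rinuuner"
Forward == Backward? renuunir != rinuuner
Palindrome = No


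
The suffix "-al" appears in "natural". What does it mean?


Suffix: -al
As in: natural -> nature + -al, with a spelling change
Meaning = relating to


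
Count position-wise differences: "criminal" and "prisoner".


Comparing character by character (same length = 8):
  Pos 0: 'c' vs 'p' !=
  Pos 1: 'r' vs 'r' =
  Pos 2: 'i' vs 'i' =
  Pos 3: 'm' vs 's' !=
  Pos 4: 'i' vs 'o' !=
  Pos 5: 'n' vs 'n' =
  Pos 6: 'a' vs 'e' !=
  Pos 7: 'l' vs 'r' !=
Hamming distance = 5


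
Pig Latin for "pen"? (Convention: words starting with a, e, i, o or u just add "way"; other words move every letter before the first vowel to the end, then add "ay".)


Word: "pen"
Starts with consonant(s) → move to end, add 'ay'
Consonant cluster: "p"
Pig Latin = "enpay"


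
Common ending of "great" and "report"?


Word 1: "great"
Word 2: "report"
Comparing from end:
  Pos -1: 't' == 't'
  Pos -2: 'a' != 'r' (stop)
LCS = "t" (length 1)


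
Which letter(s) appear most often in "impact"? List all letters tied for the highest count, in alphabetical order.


Word: "impact"
Letter counts:
  'a': 1
  'c': 1
  'i': 1
  'm': 1
  'p': 1
  't': 1
Maximum count = 1
Most frequent = 'a', 'c', 'i', 'm', 'p', 't' (1 time each)


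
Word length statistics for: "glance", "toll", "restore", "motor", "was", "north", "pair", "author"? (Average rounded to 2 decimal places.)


Lengths: "glance"=6, "toll"=4, "restore"=7, "motor"=5, "was"=3, "north"=5, "pair"=4, "author"=6
Sum = 40, Count = 8
Average = 40/8 = 5.00
= avg=5.00, min=3, max=7


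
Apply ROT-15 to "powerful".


Word: "powerful"
Shift: 15
Each letter → (letter + shift) mod 26:
  'p' (15) + 15 = 4 → 'e'
  'o' (14) + 15 = 3 → 'd'
  'w' (22) + 15 = 11 → 'l'
  'e' (4) + 15 = 19 → 't'
  'r' (17) + 15 = 6 → 'g'
  'f' (5) + 15 = 20 → 'u'
  'u' (20) + 15 = 9 → 'j'
  'l' (11) + 15 = 0 → 'a'
Result = "edltguja"


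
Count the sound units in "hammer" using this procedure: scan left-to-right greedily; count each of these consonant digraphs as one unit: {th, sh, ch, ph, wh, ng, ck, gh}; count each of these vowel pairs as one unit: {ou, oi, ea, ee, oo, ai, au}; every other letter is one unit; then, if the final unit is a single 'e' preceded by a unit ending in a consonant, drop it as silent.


Word: "hammer" (6 letters)
Left-to-right scan:
  (1) 'h' (letter)
  (2) 'a' (letter)
  (3) 'm' (letter)
  (4) 'm' (letter)
  (5) 'e' (letter)
  (6) 'r' (letter)
Units from scan: 6
Sound units = 6 units


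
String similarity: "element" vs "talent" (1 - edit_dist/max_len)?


Word 1: "element" (length 7)
Word 2: "talent" (length 6)
One optimal edit sequence:
  1. delete 'e'  (+1)
  2. substitute 'l' -> 't'  (+1)
  3. substitute 'e' -> 'a'  (+1)
  4. substitute 'm' -> 'l'  (+1)
  5. keep 'e'
  6. keep 'n'
  7. keep 't'
Edit distance = 4
Max length = max(7, 6) = 7
Similarity = 1 - 4/7
= 0.4286


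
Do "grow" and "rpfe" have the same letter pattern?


Pattern of "grow": [0, 1, 2, 3]
Pattern of "rpfe": [0, 1, 2, 3]
Patterns match
Same pattern = Yes


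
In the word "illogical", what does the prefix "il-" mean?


Prefix: il-
As in: illogical -> il- + logical
Meaning = not


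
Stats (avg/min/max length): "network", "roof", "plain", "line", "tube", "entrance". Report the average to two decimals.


Lengths: "network"=7, "roof"=4, "plain"=5, "line"=4, "tube"=4, "entrance"=8
Sum = 32, Count = 6
Average = 32/6 = 5.33
= avg=5.33, min=4, max=8


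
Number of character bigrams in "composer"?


Word: "composer" (length 8)
Number of 2-grams = length - 2 + 1 = 8 - 2 + 1
= 7


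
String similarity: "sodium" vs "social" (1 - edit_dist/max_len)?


Word 1: "sodium" (length 6)
Word 2: "social" (length 6)
One optimal edit sequence:
  1. keep 's'
  2. keep 'o'
  3. substitute 'd' -> 'c'  (+1)
  4. keep 'i'
  5. substitute 'u' -> 'a'  (+1)
  6. substitute 'm' -> 'l'  (+1)
Edit distance = 3
Max length = max(6, 6) = 6
Similarity = 1 - 3/6
= 0.5000


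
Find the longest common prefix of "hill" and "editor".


Word 1: "hill"
Word 2: "editor"
Comparing from start:
  Pos 0: 'h' != 'e' (stop)
LCP = "" (length 0)


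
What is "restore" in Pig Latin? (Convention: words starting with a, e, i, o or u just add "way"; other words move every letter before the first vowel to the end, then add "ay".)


Word: "restore"
Starts with consonant(s) → move to end, add 'ay'
Consonant cluster: "r"
Pig Latin = "estoreray"


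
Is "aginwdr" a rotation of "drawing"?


Word: "drawing", Candidate: "aginwdr"
Method: check if candidate is substring of word+word
"drawingdrawing" contains "aginwdr"? No
Is rotation = No


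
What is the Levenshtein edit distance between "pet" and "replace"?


Word 1: "pet" (length 3)
Word 2: "replace" (length 7)
One optimal edit sequence (insert/delete/substitute each cost 1):
  1. insert 'r'  (+1)
  2. insert 'e'  (+1)
  3. keep 'p'
  4. insert 'l'  (+1)
  5. insert 'a'  (+1)
  6. substitute 'e' -> 'c'  (+1)
  7. substitute 't' -> 'e'  (+1)
Total edit operations: 6
Edit distance = 6


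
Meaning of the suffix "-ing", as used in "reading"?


Suffix: -ing
Example: reading (read + -ing)
Meaning = present participle


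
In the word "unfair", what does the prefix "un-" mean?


Prefix: un-
As in: unfair -> un- + fair
Meaning = not / reverse


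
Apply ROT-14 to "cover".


Word: "cover"
Shift: 14
Each letter → (letter + shift) mod 26:
  'c' (2) + 14 = 16 → 'q'
  'o' (14) + 14 = 2 → 'c'
  'v' (21) + 14 = 9 → 'j'
  'e' (4) + 14 = 18 → 's'
  'r' (17) + 14 = 5 → 'f'
Result = "qcjsf"


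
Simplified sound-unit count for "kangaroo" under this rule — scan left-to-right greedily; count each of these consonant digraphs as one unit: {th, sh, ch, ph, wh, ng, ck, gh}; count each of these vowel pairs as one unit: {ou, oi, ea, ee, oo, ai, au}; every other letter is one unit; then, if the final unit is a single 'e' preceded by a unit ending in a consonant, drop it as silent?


Word: "kangaroo" (8 letters)
Left-to-right scan:
  (1) 'k' (letter)
  (2) 'a' (letter)
  (3) 'ng' (digraph)
  (4) 'a' (letter)
  (5) 'r' (letter)
  (6) 'oo' (vowel-pair)
Units from scan: 6
Sound units = 6 units


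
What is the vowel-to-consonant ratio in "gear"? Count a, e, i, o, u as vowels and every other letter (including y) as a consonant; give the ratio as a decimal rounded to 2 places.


Word: "gear"
Vowels (a,e,i,o,u): 2
Consonants: 2
Ratio = 2/2
= 1.00


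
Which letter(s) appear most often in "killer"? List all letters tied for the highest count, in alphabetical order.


Word: "killer"
Letter counts:
  'e': 1
  'i': 1
  'k': 1
  'l': 2
  'r': 1
Maximum count = 2
Most frequent = 'l' (2 times each)


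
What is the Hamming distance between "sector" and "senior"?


Comparing character by character (same length = 6):
  Pos 0: 's' vs 's' =
  Pos 1: 'e' vs 'e' =
  Pos 2: 'c' vs 'n' !=
  Pos 3: 't' vs 'i' !=
  Pos 4: 'o' vs 'o' =
  Pos 5: 'r' vs 'r' =
Hamming distance = 2


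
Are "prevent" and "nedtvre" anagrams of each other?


Word 1: "prevent" → sorted: eenprtv
Word 2: "nedtvre" → sorted: deenrtv
Same letters? eenprtv != deenrtv
Anagram = No


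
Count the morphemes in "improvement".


Word: "improvement"
Morphemes: improve / -ment
Each morpheme carries meaning
= 2 morphemes


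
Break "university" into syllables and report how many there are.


Word: "university"
Syllable breakdown: u | ni | ver | si | ty
Counting: 5 parts
= 5 syllables


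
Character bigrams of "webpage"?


Word: "webpage" (length 7)
Number of bigrams = 7 - 2 + 1 = 6
  Position 0: "we"
  Position 1: "eb"
  Position 2: "bp"
  Position 3: "pa"
  Position 4: "ag"
  Position 5: "ge"
Bigrams = "we", "eb", "bp", "pa", "ag", "ge"


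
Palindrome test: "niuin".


Word: "niuin"
Reversed: "niuin"
Forward == Backward? niuin == niuin
Palindrome = Yes


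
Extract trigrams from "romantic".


Word: "romantic" (length 8)
Number of trigrams = 8 - 3 + 1 = 6
  Position 0: "rom"
  Position 1: "oma"
  Position 2: "man"
  Position 3: "ant"
  Position 4: "nti"
  Position 5: "tic"
Trigrams = "rom", "oma", "man", "ant", "nti", "tic"


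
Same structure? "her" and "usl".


Pattern of "her": [0, 1, 2]
Pattern of "usl": [0, 1, 2]
Patterns match
Same pattern = Yes


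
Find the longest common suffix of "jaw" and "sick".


Word 1: "jaw"
Word 2: "sick"
Comparing from end:
  Pos -1: 'w' != 'k' (stop)
LCS = "" (length 0)


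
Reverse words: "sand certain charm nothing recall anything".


Original: "sand certain charm nothing recall anything"
Words (1..n): sand | certain | charm | nothing | recall | anything
Reversed (n..1): anything | recall | nothing | charm | certain | sand
Result = "anything recall nothing charm certain sand"


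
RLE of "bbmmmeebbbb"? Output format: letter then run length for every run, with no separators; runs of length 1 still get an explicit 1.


String: "bbmmmeebbbb"
Scanning for consecutive runs:
  'b' x 2
  'm' x 3
  'e' x 2
  'b' x 4
RLE = "b2m3e2b4"


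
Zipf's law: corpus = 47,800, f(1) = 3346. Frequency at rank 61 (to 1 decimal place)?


Zipf's law: f(r) = f(1) / r
f(1) = 3346
f(61) = 3346 / 61
= 54.9 occurrences


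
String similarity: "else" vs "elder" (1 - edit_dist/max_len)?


Word 1: "else" (length 4)
Word 2: "elder" (length 5)
One optimal edit sequence:
  1. keep 'e'
  2. keep 'l'
  3. substitute 's' -> 'd'  (+1)
  4. keep 'e'
  5. insert 'r'  (+1)
Edit distance = 2
Max length = max(4, 5) = 5
Similarity = 1 - 2/5
= 0.6000


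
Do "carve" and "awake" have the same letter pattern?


Pattern of "carve": [0, 1, 2, 3, 4]
Pattern of "awake": [0, 1, 0, 2, 3]
Patterns do not match
Same pattern = No


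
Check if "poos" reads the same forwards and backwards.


Word: "poos"
Reversed: "soop"
Forward == Backward? poos != soop
Palindrome = No


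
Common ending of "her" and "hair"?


Word 1: "her"
Word 2: "hair"
Comparing from end:
  Pos -1: 'r' == 'r'
  Pos -2: 'e' != 'i' (stop)
LCS = "r" (length 1)


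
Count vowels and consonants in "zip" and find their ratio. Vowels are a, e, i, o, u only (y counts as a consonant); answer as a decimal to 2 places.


Word: "zip"
Vowels (a,e,i,o,u): 1
Consonants: 2
Ratio = 1/2
= 0.50


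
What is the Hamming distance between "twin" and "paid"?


Comparing character by character (same length = 4):
  Pos 0: 't' vs 'p' !=
  Pos 1: 'w' vs 'a' !=
  Pos 2: 'i' vs 'i' =
  Pos 3: 'n' vs 'd' !=
Hamming distance = 3


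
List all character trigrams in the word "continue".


Word: "continue" (length 8)
Number of trigrams = 8 - 3 + 1 = 6
  Position 0: "con"
  Position 1: "ont"
  Position 2: "nti"
  Position 3: "tin"
  Position 4: "inu"
  Position 5: "nue"
Trigrams = "con", "ont", "nti", "tin", "inu", "nue"


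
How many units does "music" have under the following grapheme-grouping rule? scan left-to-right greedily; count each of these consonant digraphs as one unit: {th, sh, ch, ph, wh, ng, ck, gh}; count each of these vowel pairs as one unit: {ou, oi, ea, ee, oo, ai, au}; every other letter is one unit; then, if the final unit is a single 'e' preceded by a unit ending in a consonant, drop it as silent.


Word: "music" (5 letters)
Left-to-right scan:
  (1) 'm' (letter)
  (2) 'u' (letter)
  (3) 's' (letter)
  (4) 'i' (letter)
  (5) 'c' (letter)
Units from scan: 5
Sound units = 5 units
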